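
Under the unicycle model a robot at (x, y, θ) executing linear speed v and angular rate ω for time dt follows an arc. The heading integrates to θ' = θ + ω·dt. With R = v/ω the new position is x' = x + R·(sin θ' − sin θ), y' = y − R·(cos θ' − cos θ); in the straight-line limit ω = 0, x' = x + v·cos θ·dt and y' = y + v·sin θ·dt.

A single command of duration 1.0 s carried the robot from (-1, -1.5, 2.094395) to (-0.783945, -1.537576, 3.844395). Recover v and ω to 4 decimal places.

Δθ = 3.844395 − 2.094395 = 1.750000
ω = Δθ/dt = 1.750000/1.0 = 1.7500
R = Δx/(sin θ' − sin θ) = -0.1429
v = R·ω = -0.1429·1.7500 = -0.2500

v = -0.2500, ω = 1.7500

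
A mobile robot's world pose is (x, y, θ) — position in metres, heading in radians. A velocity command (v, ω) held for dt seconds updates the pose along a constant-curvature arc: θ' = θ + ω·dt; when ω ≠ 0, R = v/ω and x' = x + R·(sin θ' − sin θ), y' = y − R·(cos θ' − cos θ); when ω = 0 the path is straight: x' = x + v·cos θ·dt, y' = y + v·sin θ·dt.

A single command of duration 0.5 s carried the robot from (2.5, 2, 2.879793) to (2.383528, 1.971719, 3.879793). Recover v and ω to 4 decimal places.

Δθ = 3.879793 − 2.879793 = 1.000000
ω = Δθ/dt = 1.000000/0.5 = 2.0000
R = Δx/(sin θ' − sin θ) = 0.1250
v = R·ω = 0.1250·2.0000 = 0.2500

v = 0.2500, ω = 2.0000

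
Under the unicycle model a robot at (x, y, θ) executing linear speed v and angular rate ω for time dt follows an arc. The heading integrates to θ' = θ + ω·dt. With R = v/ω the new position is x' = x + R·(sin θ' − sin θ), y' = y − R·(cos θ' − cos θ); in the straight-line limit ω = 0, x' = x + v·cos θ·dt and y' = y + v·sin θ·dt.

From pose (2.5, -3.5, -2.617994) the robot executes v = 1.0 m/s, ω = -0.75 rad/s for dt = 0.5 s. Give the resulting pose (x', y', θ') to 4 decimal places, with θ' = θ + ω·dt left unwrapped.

(2.0307, -3.6639, -2.9930)

θ' = -2.6180 + -0.75·0.5 = -2.9930
R = v/ω = 1.0/-0.75 = -1.3333
x' = 2.5 + -1.3333·(sin -2.9930 − sin -2.6180) = 2.0307
y' = -3.5 − -1.3333·(cos -2.9930 − cos -2.6180) = -3.6639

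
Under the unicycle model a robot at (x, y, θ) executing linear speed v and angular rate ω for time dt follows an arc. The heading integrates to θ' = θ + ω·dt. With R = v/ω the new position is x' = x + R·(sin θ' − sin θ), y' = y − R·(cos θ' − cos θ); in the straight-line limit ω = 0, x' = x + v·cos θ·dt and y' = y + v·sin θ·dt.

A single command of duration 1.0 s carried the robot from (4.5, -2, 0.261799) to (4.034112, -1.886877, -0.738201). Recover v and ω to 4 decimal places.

Δθ = -0.738201 − 0.261799 = -1.000000
ω = Δθ/dt = -1.000000/1.0 = -1.0000
R = Δx/(sin θ' − sin θ) = 0.5000
v = R·ω = 0.5000·-1.0000 = -0.5000

v = -0.5000, ω = -1.0000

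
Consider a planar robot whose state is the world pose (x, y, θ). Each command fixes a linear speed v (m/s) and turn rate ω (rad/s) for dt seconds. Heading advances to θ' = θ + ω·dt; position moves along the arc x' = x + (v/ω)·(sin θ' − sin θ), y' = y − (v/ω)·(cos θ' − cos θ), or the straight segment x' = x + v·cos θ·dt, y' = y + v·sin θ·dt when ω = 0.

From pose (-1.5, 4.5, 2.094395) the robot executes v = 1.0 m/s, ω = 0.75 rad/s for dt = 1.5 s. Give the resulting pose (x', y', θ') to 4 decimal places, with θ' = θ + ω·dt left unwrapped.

θ' = 2.0944 + 0.75·1.5 = 3.2194
R = v/ω = 1.0/0.75 = 1.3333
x' = -1.5 + 1.3333·(sin 3.2194 − sin 2.0944) = -2.7583
y' = 4.5 − 1.3333·(cos 3.2194 − cos 2.0944) = 5.1626

(-2.7583, 5.1626, 3.2194)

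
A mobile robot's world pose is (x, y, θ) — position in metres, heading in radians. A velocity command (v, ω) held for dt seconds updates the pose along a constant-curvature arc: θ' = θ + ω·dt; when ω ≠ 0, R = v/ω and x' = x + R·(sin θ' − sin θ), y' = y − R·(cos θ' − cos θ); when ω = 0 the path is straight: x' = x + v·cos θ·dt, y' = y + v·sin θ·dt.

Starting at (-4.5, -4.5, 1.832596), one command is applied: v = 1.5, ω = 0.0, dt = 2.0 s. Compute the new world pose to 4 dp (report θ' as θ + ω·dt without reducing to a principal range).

(-5.2765, -1.6022, 1.8326)

θ' = 1.8326 + 0.0·2.0 = 1.8326
ω = 0 → straight: x' = -4.5 + 1.5·cos(1.8326)·2.0 = -5.2765
y' = -4.5 + 1.5·sin(1.8326)·2.0 = -1.6022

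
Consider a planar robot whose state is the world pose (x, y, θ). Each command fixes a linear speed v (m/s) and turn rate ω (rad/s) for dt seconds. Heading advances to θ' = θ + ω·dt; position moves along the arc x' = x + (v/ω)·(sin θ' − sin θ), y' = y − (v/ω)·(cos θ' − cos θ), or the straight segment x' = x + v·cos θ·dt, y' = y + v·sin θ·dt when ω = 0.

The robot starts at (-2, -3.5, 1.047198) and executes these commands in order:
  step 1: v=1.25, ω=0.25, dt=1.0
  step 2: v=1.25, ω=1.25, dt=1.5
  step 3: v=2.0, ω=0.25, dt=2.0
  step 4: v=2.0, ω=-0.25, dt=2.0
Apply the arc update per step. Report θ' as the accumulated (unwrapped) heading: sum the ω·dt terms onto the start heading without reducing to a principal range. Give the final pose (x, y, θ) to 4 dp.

(-10.1168, -3.2738, 3.1722)

step 1: θ'=1.2972 (R=5.0000) → pose (-1.5161, -2.3510, 1.2972)
step 2: θ'=3.1722 (R=1.0000) → pose (-2.5095, -1.0813, 3.1722)
step 3: θ'=3.6722 (R=8.0000) → pose (-6.3131, -2.1775, 3.6722)
step 4: θ'=3.1722 (R=-8.0000) → pose (-10.1168, -3.2738, 3.1722)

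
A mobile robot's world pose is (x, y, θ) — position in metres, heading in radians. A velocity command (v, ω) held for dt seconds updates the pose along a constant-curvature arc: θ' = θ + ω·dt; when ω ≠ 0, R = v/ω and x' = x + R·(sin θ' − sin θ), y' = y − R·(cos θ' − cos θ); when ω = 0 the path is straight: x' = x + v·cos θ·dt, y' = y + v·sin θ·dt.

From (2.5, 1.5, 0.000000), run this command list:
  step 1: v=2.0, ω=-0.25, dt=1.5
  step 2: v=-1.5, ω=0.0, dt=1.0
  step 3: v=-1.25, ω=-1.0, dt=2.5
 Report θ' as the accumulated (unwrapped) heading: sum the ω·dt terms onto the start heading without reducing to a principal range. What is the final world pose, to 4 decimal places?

(4.1630, 3.8624, -2.8750)

step 1: θ'=-0.3750 (R=-8.0000) → pose (5.4302, 0.9441, -0.3750)
step 2: θ'=-0.3750 (straight) → pose (4.0344, 1.4935, -0.3750)
step 3: θ'=-2.8750 (R=1.2500) → pose (4.1630, 3.8624, -2.8750)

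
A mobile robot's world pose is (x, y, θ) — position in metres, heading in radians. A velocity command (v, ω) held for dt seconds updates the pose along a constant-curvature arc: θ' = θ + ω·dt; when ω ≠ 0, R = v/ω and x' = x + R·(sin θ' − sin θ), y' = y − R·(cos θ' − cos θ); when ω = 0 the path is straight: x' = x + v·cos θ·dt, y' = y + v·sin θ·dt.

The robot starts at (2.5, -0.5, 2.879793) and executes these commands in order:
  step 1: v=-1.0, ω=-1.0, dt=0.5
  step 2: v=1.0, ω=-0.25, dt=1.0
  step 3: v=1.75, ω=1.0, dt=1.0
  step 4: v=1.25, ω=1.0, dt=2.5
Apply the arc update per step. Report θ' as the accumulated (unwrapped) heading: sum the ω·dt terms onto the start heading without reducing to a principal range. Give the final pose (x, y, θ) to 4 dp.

(0.0636, -1.3899, 5.6298)

step 1: θ'=2.3798 (R=1.0000) → pose (2.9314, -0.7423, 2.3798)
step 2: θ'=2.1298 (R=-4.0000) → pose (2.3012, 0.0307, 2.1298)
step 3: θ'=3.1298 (R=1.7500) → pose (0.8382, 0.8525, 3.1298)
step 4: θ'=5.6298 (R=1.2500) → pose (0.0636, -1.3899, 5.6298)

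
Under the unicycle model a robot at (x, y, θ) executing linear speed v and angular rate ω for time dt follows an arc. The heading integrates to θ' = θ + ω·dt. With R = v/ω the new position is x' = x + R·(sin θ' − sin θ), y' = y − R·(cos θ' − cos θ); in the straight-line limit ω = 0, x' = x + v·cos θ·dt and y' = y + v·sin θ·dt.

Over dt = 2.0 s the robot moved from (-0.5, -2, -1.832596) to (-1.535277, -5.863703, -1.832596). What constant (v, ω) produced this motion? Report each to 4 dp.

v = 2.0000, ω = 0.0000

Δθ = -1.832596 − -1.832596 = 0.000000
ω = Δθ/dt = 0.000000/2.0 = 0.0000
ω = 0 → v = (Δx·cos θ + Δy·sin θ)/dt = 2.0000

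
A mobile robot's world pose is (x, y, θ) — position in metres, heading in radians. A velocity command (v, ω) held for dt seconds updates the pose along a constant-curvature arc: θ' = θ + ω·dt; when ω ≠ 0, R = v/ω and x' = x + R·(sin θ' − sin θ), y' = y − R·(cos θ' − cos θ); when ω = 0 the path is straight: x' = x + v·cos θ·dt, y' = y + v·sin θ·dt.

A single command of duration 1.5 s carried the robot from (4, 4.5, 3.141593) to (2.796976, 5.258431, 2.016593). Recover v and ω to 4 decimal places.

v = 1.0000, ω = -0.7500

Δθ = 2.016593 − 3.141593 = -1.125000
ω = Δθ/dt = -1.125000/1.5 = -0.7500
R = Δx/(sin θ' − sin θ) = -1.3333
v = R·ω = -1.3333·-0.7500 = 1.0000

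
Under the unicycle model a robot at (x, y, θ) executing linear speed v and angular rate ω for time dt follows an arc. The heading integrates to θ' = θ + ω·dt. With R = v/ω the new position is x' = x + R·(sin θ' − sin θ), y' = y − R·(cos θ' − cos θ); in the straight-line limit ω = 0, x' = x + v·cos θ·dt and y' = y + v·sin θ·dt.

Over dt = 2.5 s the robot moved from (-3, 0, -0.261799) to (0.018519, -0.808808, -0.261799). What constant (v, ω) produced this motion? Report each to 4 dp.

v = 1.2500, ω = 0.0000

Δθ = -0.261799 − -0.261799 = 0.000000
ω = Δθ/dt = 0.000000/2.5 = 0.0000
ω = 0 → v = (Δx·cos θ + Δy·sin θ)/dt = 1.2500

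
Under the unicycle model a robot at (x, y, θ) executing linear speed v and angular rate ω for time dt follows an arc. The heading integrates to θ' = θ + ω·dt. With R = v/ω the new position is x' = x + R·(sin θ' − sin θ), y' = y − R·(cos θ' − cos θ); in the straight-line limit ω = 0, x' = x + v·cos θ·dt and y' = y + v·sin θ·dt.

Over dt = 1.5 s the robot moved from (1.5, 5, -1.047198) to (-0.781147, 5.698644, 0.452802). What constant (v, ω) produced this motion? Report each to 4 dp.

v = -1.7500, ω = 1.0000

Δθ = 0.452802 − -1.047198 = 1.500000
ω = Δθ/dt = 1.500000/1.5 = 1.0000
R = Δx/(sin θ' − sin θ) = -1.7500
v = R·ω = -1.7500·1.0000 = -1.7500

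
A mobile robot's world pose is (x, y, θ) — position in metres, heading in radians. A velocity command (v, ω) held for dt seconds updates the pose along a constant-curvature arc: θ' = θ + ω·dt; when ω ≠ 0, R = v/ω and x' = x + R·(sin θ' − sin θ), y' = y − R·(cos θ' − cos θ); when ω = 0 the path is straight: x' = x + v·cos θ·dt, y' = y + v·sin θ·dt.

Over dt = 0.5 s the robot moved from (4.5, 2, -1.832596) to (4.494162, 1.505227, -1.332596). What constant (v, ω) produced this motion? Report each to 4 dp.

v = 1.0000, ω = 1.0000

Δθ = -1.332596 − -1.832596 = 0.500000
ω = Δθ/dt = 0.500000/0.5 = 1.0000
R = −Δy/(cos θ' − cos θ) = 1.0000
v = R·ω = 1.0000·1.0000 = 1.0000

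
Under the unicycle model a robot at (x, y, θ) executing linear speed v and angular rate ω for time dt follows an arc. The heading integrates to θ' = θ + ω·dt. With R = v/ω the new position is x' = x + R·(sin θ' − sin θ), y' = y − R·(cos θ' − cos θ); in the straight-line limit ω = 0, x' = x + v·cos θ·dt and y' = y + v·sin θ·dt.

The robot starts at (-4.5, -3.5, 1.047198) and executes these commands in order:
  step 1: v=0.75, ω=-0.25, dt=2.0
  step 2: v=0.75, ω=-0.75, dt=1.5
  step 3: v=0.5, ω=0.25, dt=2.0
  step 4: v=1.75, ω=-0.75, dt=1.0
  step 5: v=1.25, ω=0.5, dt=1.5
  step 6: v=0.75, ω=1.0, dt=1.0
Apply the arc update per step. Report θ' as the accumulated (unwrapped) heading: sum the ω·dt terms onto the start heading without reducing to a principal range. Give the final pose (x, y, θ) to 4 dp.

step 1: θ'=0.5472 (R=-3.0000) → pose (-3.4628, -2.4380, 0.5472)
step 2: θ'=-0.5778 (R=-1.0000) → pose (-2.3963, -2.4544, -0.5778)
step 3: θ'=-0.0778 (R=2.0000) → pose (-1.4594, -2.7730, -0.0778)
step 4: θ'=-0.8278 (R=-2.3333) → pose (0.0776, -3.5208, -0.8278)
step 5: θ'=-0.0778 (R=2.5000) → pose (1.7244, -4.3220, -0.0778)
step 6: θ'=0.9222 (R=0.7500) → pose (2.3804, -4.0273, 0.9222)

(2.3804, -4.0273, 0.9222)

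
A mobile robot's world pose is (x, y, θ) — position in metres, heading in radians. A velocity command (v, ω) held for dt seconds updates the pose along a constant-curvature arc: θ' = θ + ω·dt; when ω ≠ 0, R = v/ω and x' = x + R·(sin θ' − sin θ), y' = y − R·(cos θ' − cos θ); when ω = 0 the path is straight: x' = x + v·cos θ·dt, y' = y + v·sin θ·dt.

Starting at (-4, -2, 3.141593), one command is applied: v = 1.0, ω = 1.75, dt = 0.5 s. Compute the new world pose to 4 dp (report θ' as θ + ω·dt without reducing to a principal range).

(-4.4386, -2.2051, 4.0166)

θ' = 3.1416 + 1.75·0.5 = 4.0166
R = v/ω = 1.0/1.75 = 0.5714
x' = -4 + 0.5714·(sin 4.0166 − sin 3.1416) = -4.4386
y' = -2 − 0.5714·(cos 4.0166 − cos 3.1416) = -2.2051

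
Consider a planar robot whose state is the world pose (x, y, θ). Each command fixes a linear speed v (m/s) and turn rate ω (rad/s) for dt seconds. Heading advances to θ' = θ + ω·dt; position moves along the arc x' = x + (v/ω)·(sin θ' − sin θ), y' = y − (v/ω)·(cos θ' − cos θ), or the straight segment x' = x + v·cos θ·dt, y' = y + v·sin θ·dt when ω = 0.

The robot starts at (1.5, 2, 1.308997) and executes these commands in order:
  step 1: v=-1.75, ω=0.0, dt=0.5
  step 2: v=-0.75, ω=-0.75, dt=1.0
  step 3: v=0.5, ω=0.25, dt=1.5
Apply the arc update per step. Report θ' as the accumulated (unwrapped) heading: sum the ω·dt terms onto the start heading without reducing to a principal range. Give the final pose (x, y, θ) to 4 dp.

(1.3853, 1.0722, 0.9340)

step 1: θ'=1.3090 (straight) → pose (1.2735, 1.1548, 1.3090)
step 2: θ'=0.5590 (R=1.0000) → pose (0.8379, 0.5658, 0.5590)
step 3: θ'=0.9340 (R=2.0000) → pose (1.3853, 1.0722, 0.9340)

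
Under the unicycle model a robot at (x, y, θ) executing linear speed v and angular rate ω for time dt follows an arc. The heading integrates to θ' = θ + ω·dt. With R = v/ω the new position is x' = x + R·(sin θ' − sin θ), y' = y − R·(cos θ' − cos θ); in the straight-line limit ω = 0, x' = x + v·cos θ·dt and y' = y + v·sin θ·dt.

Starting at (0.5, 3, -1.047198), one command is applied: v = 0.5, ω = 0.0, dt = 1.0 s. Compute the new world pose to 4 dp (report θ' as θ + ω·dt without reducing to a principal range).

θ' = -1.0472 + 0.0·1.0 = -1.0472
ω = 0 → straight: x' = 0.5 + 0.5·cos(-1.0472)·1.0 = 0.7500
y' = 3 + 0.5·sin(-1.0472)·1.0 = 2.5670

(0.7500, 2.5670, -1.0472)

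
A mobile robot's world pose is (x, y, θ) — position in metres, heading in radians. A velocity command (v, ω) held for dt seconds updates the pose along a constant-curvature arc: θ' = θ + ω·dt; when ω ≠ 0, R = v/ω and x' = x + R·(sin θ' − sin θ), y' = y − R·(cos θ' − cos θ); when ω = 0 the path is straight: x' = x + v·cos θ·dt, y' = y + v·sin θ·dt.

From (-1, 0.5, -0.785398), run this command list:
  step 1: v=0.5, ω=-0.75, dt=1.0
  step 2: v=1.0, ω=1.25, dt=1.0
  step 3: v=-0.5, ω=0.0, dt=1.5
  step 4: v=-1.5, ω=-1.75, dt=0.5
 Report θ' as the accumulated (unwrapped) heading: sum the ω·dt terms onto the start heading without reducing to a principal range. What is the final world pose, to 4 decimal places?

(-1.4952, 0.0045, -1.1604)

step 1: θ'=-1.5354 (R=-0.6667) → pose (-0.8052, 0.0522, -1.5354)
step 2: θ'=-0.2854 (R=0.8000) → pose (-0.2309, -0.6871, -0.2854)
step 3: θ'=-0.2854 (straight) → pose (-0.9506, -0.4760, -0.2854)
step 4: θ'=-1.1604 (R=0.8571) → pose (-1.4952, 0.0045, -1.1604)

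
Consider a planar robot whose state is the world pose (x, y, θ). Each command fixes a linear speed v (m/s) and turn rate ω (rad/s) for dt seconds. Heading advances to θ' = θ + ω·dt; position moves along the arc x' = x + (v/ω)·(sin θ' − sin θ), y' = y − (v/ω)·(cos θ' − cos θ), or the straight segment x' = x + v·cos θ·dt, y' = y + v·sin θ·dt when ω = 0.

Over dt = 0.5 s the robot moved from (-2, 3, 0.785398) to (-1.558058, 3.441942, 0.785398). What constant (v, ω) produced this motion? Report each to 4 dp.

Δθ = 0.785398 − 0.785398 = 0.000000
ω = Δθ/dt = 0.000000/0.5 = 0.0000
ω = 0 → v = (Δx·cos θ + Δy·sin θ)/dt = 1.2500

v = 1.2500, ω = 0.0000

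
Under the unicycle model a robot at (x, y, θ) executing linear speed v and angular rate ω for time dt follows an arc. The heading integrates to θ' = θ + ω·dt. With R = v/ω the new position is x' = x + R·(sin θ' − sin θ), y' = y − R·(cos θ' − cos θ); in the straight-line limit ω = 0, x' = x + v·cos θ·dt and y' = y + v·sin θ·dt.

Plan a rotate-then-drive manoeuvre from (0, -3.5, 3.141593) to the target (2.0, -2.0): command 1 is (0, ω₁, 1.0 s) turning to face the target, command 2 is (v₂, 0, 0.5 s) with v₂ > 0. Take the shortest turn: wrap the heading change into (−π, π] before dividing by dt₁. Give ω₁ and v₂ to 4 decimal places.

ω₁ = -2.4981, v₂ = 5.0000

heading to target = atan2(-2−-3.5, 2−0) = 0.6435
Δθ = wrap(0.6435 − 3.1416) = -2.4981; ω₁ = Δθ/dt₁ = -2.4981
distance = √((2−0)² + (-2−-3.5)²) = 2.5000; v₂ = distance/dt₂ = 5.0000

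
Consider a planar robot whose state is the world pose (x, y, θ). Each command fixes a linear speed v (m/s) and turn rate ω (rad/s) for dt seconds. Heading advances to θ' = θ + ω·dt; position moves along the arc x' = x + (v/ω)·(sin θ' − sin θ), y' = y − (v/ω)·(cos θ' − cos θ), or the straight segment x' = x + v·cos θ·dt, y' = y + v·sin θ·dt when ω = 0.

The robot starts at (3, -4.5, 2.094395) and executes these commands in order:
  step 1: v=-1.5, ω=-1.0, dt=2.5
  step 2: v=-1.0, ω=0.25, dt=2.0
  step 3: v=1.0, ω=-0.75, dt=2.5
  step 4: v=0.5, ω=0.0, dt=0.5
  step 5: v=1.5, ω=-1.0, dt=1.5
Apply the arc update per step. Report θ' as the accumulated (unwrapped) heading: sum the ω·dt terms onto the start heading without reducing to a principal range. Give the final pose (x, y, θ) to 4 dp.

step 1: θ'=-0.4056 (R=1.5000) → pose (1.1091, -6.6283, -0.4056)
step 2: θ'=0.0944 (R=-4.0000) → pose (-0.8462, -6.3216, 0.0944)
step 3: θ'=-1.7806 (R=-1.3333) → pose (0.5835, -7.9267, -1.7806)
step 4: θ'=-1.7806 (straight) → pose (0.5315, -8.1712, -1.7806)
step 5: θ'=-3.2806 (R=-1.5000) → pose (-1.1435, -9.3443, -3.2806)

(-1.1435, -9.3443, -3.2806)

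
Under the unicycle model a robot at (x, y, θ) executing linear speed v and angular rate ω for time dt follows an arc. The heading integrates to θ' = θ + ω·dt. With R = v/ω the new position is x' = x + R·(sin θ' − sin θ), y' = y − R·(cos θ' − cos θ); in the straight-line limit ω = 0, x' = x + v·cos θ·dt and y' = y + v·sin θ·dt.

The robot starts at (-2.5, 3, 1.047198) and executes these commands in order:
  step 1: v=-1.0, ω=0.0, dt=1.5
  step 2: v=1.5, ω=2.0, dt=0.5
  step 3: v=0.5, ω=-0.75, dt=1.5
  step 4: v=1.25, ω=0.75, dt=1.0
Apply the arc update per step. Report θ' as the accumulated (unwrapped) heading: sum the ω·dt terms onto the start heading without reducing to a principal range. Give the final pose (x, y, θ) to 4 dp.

(-2.8420, 4.3038, 1.6722)

step 1: θ'=1.0472 (straight) → pose (-3.2500, 1.7010, 1.0472)
step 2: θ'=2.0472 (R=0.7500) → pose (-3.2330, 2.4199, 2.0472)
step 3: θ'=0.9222 (R=-0.6667) → pose (-3.1719, 3.1283, 0.9222)
step 4: θ'=1.6722 (R=1.6667) → pose (-2.8420, 4.3038, 1.6722)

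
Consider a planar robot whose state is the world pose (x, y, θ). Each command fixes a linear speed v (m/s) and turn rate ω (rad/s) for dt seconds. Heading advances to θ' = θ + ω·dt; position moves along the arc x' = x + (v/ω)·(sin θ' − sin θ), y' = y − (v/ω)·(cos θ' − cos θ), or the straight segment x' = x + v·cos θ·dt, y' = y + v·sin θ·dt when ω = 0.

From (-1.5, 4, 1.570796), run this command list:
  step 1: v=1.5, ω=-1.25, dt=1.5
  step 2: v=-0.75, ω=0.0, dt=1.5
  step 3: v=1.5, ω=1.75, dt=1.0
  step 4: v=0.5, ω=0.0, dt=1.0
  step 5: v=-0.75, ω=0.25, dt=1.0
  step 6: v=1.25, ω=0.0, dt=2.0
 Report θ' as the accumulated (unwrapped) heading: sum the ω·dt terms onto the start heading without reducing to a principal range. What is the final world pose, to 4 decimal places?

(-0.1561, 8.4213, 1.6958)

step 1: θ'=-0.3042 (R=-1.2000) → pose (0.0594, 5.1449, -0.3042)
step 2: θ'=-0.3042 (straight) → pose (-1.0139, 5.4819, -0.3042)
step 3: θ'=1.4458 (R=0.8571) → pose (0.0933, 6.1928, 1.4458)
step 4: θ'=1.4458 (straight) → pose (0.1556, 6.6889, 1.4458)
step 5: θ'=1.6958 (R=-3.0000) → pose (0.1556, 5.9409, 1.6958)
step 6: θ'=1.6958 (straight) → pose (-0.1561, 8.4213, 1.6958)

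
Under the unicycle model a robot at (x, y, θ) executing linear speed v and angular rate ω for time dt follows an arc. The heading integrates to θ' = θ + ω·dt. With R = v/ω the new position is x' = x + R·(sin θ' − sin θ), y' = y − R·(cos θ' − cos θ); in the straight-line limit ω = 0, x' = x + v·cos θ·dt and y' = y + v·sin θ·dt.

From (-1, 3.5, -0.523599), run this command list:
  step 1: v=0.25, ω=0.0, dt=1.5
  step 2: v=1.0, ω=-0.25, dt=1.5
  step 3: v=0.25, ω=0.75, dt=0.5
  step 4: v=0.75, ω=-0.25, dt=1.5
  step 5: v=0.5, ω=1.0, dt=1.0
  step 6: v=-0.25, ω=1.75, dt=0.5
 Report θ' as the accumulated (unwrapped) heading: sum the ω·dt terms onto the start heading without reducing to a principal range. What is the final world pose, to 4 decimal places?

step 1: θ'=-0.5236 (straight) → pose (-0.6752, 3.3125, -0.5236)
step 2: θ'=-0.8986 (R=-4.0000) → pose (0.4546, 2.3392, -0.8986)
step 3: θ'=-0.5236 (R=0.3333) → pose (0.5487, 2.2581, -0.5236)
step 4: θ'=-0.8986 (R=-3.0000) → pose (1.3961, 1.5282, -0.8986)
step 5: θ'=0.1014 (R=0.5000) → pose (1.8379, 1.3421, 0.1014)
step 6: θ'=0.9764 (R=-0.1429) → pose (1.7340, 1.2800, 0.9764)

(1.7340, 1.2800, 0.9764)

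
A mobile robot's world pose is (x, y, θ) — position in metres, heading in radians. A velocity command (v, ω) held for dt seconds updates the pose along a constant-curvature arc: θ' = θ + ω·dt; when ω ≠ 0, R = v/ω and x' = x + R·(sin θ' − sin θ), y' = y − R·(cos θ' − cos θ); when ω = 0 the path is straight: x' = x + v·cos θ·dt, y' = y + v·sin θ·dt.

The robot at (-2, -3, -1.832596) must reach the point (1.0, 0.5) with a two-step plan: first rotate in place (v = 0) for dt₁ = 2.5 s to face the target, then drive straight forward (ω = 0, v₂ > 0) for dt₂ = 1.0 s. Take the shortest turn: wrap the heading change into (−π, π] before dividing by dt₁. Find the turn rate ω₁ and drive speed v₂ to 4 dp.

ω₁ = 1.0779, v₂ = 4.6098

heading to target = atan2(0.5−-3, 1−-2) = 0.8622
Δθ = wrap(0.8622 − -1.8326) = 2.6948; ω₁ = Δθ/dt₁ = 1.0779
distance = √((1−-2)² + (0.5−-3)²) = 4.6098; v₂ = distance/dt₂ = 4.6098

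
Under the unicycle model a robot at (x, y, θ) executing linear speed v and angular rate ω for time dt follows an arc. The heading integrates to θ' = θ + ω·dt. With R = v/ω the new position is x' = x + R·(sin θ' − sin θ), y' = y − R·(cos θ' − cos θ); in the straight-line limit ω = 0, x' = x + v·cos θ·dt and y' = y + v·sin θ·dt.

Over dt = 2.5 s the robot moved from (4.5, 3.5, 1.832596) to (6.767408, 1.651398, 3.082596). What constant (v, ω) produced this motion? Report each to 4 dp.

v = -1.2500, ω = 0.5000

Δθ = 3.082596 − 1.832596 = 1.250000
ω = Δθ/dt = 1.250000/2.5 = 0.5000
R = Δx/(sin θ' − sin θ) = -2.5000
v = R·ω = -2.5000·0.5000 = -1.2500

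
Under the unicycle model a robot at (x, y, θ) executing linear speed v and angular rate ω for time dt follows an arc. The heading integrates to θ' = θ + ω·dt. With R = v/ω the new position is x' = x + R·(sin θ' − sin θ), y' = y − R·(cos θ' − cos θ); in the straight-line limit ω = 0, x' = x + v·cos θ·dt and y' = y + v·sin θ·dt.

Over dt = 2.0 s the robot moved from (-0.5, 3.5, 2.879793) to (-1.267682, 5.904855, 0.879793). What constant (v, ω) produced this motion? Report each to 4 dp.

Δθ = 0.879793 − 2.879793 = -2.000000
ω = Δθ/dt = -2.000000/2.0 = -1.0000
R = −Δy/(cos θ' − cos θ) = -1.5000
v = R·ω = -1.5000·-1.0000 = 1.5000

v = 1.5000, ω = -1.0000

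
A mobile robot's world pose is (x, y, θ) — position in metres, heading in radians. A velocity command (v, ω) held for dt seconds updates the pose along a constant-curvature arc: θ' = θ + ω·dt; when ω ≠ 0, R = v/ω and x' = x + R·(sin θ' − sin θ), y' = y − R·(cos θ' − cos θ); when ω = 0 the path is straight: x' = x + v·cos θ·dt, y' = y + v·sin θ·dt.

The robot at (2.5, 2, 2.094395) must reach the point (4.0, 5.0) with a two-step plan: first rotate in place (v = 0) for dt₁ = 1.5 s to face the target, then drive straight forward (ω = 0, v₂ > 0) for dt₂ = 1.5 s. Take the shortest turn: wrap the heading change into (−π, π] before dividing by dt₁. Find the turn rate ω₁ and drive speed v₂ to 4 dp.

ω₁ = -0.6582, v₂ = 2.2361

heading to target = atan2(5−2, 4−2.5) = 1.1071
Δθ = wrap(1.1071 − 2.0944) = -0.9872; ω₁ = Δθ/dt₁ = -0.6582
distance = √((4−2.5)² + (5−2)²) = 3.3541; v₂ = distance/dt₂ = 2.2361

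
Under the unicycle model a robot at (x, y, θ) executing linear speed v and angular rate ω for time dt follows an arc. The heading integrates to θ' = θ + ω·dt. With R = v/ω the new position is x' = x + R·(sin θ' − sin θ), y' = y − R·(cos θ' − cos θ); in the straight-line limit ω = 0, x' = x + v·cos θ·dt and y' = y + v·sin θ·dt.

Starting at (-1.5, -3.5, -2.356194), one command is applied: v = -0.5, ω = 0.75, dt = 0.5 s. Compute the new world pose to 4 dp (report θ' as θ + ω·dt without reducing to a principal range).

(-1.3601, -3.2946, -1.9812)

θ' = -2.3562 + 0.75·0.5 = -1.9812
R = v/ω = -0.5/0.75 = -0.6667
x' = -1.5 + -0.6667·(sin -1.9812 − sin -2.3562) = -1.3601
y' = -3.5 − -0.6667·(cos -1.9812 − cos -2.3562) = -3.2946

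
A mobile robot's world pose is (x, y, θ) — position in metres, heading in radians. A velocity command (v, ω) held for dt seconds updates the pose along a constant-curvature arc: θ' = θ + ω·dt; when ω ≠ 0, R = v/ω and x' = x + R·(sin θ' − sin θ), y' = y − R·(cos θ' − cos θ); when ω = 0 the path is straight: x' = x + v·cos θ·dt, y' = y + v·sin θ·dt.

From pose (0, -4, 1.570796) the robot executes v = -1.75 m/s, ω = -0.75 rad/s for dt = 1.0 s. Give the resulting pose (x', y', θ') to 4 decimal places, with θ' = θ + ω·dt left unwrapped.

θ' = 1.5708 + -0.75·1.0 = 0.8208
R = v/ω = -1.75/-0.75 = 2.3333
x' = 0 + 2.3333·(sin 0.8208 − sin 1.5708) = -0.6261
y' = -4 − 2.3333·(cos 0.8208 − cos 1.5708) = -5.5905

(-0.6261, -5.5905, 0.8208)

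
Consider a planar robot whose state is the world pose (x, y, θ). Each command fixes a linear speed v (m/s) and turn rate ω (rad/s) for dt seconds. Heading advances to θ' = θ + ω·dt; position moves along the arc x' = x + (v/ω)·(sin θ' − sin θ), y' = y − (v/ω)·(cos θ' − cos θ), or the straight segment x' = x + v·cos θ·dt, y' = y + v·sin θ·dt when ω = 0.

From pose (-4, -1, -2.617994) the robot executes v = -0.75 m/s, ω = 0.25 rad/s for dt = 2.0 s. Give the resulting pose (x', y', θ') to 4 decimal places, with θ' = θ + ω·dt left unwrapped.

(-2.9380, 0.0372, -2.1180)

θ' = -2.6180 + 0.25·2.0 = -2.1180
R = v/ω = -0.75/0.25 = -3.0000
x' = -4 + -3.0000·(sin -2.1180 − sin -2.6180) = -2.9380
y' = -1 − -3.0000·(cos -2.1180 − cos -2.6180) = 0.0372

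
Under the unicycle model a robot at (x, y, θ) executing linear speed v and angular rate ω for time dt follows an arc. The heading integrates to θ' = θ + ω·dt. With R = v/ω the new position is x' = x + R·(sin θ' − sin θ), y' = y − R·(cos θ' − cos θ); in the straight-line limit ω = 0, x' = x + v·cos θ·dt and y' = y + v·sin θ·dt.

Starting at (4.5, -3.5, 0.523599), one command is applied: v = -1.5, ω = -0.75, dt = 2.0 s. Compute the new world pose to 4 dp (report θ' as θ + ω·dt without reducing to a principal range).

θ' = 0.5236 + -0.75·2.0 = -0.9764
R = v/ω = -1.5/-0.75 = 2.0000
x' = 4.5 + 2.0000·(sin -0.9764 − sin 0.5236) = 1.8430
y' = -3.5 − 2.0000·(cos -0.9764 − cos 0.5236) = -2.8880

(1.8430, -2.8880, -0.9764)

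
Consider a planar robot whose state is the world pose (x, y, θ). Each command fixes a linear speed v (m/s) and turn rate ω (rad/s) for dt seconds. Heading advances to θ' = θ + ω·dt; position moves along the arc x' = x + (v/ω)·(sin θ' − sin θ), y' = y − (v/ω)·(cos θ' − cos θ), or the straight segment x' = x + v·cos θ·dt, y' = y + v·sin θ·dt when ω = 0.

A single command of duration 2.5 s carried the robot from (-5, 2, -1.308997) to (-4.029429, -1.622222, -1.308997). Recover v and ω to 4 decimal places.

v = 1.5000, ω = 0.0000

Δθ = -1.308997 − -1.308997 = 0.000000
ω = Δθ/dt = 0.000000/2.5 = 0.0000
ω = 0 → v = (Δx·cos θ + Δy·sin θ)/dt = 1.5000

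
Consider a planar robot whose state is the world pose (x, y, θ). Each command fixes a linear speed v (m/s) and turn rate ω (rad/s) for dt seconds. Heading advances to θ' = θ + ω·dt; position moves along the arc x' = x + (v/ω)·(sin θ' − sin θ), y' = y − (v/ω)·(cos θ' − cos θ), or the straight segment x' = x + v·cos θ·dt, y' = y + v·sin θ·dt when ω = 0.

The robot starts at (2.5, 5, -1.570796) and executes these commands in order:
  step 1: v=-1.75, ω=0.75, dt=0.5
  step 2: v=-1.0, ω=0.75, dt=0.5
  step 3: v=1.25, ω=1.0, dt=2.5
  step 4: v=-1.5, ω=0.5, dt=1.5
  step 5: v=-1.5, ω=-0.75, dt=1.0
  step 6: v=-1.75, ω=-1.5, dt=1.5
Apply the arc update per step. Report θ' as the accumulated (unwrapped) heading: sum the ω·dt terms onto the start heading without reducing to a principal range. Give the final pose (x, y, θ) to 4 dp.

(4.1423, 2.9114, -0.5708)

step 1: θ'=-1.1958 (R=-2.3333) → pose (2.3379, 5.8546, -1.1958)
step 2: θ'=-0.8208 (R=-1.3333) → pose (2.0728, 6.2751, -0.8208)
step 3: θ'=1.6792 (R=1.2500) → pose (4.2300, 7.2624, 1.6792)
step 4: θ'=2.4292 (R=-3.0000) → pose (5.2515, 5.3166, 2.4292)
step 5: θ'=1.6792 (R=2.0000) → pose (5.9325, 4.0194, 1.6792)
step 6: θ'=-0.5708 (R=1.1667) → pose (4.1423, 2.9114, -0.5708)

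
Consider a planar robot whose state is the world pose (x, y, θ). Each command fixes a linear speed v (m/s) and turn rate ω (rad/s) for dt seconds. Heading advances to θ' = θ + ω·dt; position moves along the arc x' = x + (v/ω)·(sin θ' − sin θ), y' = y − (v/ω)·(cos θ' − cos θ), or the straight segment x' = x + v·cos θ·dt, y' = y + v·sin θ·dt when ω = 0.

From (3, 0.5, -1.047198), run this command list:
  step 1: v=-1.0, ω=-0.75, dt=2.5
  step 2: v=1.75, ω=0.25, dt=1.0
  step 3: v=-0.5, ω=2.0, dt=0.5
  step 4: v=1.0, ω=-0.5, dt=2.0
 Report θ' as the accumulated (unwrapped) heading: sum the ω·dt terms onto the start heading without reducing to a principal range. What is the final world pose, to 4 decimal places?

step 1: θ'=-2.9222 (R=1.3333) → pose (3.8645, 2.4680, -2.9222)
step 2: θ'=-2.6722 (R=7.0000) → pose (2.2216, 1.8787, -2.6722)
step 3: θ'=-1.6722 (R=-0.2500) → pose (2.3572, 2.0764, -1.6722)
step 4: θ'=-2.6722 (R=-2.0000) → pose (1.2722, 0.4952, -2.6722)

(1.2722, 0.4952, -2.6722)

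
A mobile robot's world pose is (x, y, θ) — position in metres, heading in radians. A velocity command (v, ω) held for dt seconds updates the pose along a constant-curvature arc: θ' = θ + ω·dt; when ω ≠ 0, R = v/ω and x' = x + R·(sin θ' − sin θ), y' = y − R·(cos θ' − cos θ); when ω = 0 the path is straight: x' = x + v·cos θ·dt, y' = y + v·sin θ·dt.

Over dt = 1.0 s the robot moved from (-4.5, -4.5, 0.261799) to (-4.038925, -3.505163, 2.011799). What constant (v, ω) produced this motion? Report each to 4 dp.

Δθ = 2.011799 − 0.261799 = 1.750000
ω = Δθ/dt = 1.750000/1.0 = 1.7500
R = −Δy/(cos θ' − cos θ) = 0.7143
v = R·ω = 0.7143·1.7500 = 1.2500

v = 1.2500, ω = 1.7500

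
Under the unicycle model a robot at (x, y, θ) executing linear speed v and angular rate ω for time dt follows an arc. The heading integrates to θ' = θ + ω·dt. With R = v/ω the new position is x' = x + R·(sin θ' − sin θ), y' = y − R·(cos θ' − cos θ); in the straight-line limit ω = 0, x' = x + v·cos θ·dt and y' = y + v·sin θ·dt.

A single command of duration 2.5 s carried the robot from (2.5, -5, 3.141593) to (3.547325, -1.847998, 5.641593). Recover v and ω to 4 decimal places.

Δθ = 5.641593 − 3.141593 = 2.500000
ω = Δθ/dt = 2.500000/2.5 = 1.0000
R = −Δy/(cos θ' − cos θ) = -1.7500
v = R·ω = -1.7500·1.0000 = -1.7500

v = -1.7500, ω = 1.0000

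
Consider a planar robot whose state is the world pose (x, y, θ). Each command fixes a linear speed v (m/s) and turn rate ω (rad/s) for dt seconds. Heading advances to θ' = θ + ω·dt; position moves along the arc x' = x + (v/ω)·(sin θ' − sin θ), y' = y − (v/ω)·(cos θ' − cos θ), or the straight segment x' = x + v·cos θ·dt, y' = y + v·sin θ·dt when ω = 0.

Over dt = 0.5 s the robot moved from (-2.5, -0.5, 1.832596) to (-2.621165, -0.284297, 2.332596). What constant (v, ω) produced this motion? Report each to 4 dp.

Δθ = 2.332596 − 1.832596 = 0.500000
ω = Δθ/dt = 0.500000/0.5 = 1.0000
R = −Δy/(cos θ' − cos θ) = 0.5000
v = R·ω = 0.5000·1.0000 = 0.5000

v = 0.5000, ω = 1.0000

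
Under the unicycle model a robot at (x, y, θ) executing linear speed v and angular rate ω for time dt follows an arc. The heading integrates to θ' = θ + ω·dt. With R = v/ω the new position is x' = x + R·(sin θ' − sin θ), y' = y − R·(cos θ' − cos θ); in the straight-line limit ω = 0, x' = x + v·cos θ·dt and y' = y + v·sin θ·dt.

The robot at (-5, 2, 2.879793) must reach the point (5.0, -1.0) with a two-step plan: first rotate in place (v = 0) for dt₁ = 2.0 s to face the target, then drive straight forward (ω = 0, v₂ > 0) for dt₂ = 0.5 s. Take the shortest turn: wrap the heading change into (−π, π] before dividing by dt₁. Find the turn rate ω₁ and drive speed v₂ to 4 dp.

heading to target = atan2(-1−2, 5−-5) = -0.2915
Δθ = wrap(-0.2915 − 2.8798) = 3.1119; ω₁ = Δθ/dt₁ = 1.5560
distance = √((5−-5)² + (-1−2)²) = 10.4403; v₂ = distance/dt₂ = 20.8806

ω₁ = 1.5560, v₂ = 20.8806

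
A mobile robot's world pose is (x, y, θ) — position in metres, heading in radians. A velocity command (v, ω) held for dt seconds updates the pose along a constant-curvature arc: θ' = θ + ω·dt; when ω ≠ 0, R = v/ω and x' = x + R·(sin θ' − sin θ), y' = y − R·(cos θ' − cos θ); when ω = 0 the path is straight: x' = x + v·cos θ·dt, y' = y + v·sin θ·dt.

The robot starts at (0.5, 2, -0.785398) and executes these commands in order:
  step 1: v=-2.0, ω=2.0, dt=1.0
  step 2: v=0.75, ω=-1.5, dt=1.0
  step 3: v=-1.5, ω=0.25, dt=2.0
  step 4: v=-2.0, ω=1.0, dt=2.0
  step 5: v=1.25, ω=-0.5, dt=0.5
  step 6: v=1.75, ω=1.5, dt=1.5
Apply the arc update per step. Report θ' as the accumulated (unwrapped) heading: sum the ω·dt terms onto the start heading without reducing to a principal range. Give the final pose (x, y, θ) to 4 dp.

(-7.0872, -0.4518, 4.2146)

step 1: θ'=1.2146 (R=-1.0000) → pose (-1.1443, 1.6416, 1.2146)
step 2: θ'=-0.2854 (R=-0.5000) → pose (-0.5350, 1.9470, -0.2854)
step 3: θ'=0.2146 (R=-6.0000) → pose (-3.5019, 2.0521, 0.2146)
step 4: θ'=2.2146 (R=-2.0000) → pose (-4.6757, -1.1025, 2.2146)
step 5: θ'=1.9646 (R=-2.5000) → pose (-4.9848, -0.5612, 1.9646)
step 6: θ'=4.2146 (R=1.1667) → pose (-7.0872, -0.4518, 4.2146)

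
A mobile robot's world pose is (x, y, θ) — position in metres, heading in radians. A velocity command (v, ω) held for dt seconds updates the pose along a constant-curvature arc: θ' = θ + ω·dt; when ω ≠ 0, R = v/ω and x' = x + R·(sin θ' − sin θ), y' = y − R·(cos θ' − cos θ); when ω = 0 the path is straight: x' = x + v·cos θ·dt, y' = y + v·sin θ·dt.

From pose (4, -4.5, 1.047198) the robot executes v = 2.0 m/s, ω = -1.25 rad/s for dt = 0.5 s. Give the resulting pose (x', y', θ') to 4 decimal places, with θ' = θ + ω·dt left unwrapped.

θ' = 1.0472 + -1.25·0.5 = 0.4222
R = v/ω = 2.0/-1.25 = -1.6000
x' = 4 + -1.6000·(sin 0.4222 − sin 1.0472) = 4.7300
y' = -4.5 − -1.6000·(cos 0.4222 − cos 1.0472) = -3.8405

(4.7300, -3.8405, 0.4222)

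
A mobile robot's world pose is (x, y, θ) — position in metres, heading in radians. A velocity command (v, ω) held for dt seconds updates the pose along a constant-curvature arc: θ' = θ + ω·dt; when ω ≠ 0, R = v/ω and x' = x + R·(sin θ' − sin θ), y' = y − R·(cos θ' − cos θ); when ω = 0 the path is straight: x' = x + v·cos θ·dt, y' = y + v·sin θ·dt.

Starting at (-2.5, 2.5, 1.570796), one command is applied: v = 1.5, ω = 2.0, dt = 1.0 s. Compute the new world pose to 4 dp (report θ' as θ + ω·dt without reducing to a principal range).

(-3.5621, 3.1820, 3.5708)

θ' = 1.5708 + 2.0·1.0 = 3.5708
R = v/ω = 1.5/2.0 = 0.7500
x' = -2.5 + 0.7500·(sin 3.5708 − sin 1.5708) = -3.5621
y' = 2.5 − 0.7500·(cos 3.5708 − cos 1.5708) = 3.1820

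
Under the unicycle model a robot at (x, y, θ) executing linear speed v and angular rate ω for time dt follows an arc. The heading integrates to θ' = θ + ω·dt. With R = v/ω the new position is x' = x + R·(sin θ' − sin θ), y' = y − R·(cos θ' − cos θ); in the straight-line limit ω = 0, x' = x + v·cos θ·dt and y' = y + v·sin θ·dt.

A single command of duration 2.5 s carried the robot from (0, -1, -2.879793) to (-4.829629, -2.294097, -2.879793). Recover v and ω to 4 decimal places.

v = 2.0000, ω = 0.0000

Δθ = -2.879793 − -2.879793 = 0.000000
ω = Δθ/dt = 0.000000/2.5 = 0.0000
ω = 0 → v = (Δx·cos θ + Δy·sin θ)/dt = 2.0000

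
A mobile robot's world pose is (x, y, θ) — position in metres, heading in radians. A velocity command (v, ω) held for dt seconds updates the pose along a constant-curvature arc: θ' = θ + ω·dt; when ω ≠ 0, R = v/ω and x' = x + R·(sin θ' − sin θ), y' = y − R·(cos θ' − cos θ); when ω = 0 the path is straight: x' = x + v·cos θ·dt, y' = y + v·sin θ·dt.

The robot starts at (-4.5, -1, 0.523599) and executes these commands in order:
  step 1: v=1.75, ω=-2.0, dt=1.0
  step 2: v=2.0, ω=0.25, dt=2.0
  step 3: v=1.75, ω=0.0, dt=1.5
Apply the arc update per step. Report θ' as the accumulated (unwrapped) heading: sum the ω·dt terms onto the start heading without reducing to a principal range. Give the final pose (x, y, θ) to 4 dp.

step 1: θ'=-1.4764 (R=-0.8750) → pose (-3.1914, -1.6753, -1.4764)
step 2: θ'=-0.9764 (R=8.0000) → pose (-1.8549, -5.4013, -0.9764)
step 3: θ'=-0.9764 (straight) → pose (-0.3849, -7.5761, -0.9764)

(-0.3849, -7.5761, -0.9764)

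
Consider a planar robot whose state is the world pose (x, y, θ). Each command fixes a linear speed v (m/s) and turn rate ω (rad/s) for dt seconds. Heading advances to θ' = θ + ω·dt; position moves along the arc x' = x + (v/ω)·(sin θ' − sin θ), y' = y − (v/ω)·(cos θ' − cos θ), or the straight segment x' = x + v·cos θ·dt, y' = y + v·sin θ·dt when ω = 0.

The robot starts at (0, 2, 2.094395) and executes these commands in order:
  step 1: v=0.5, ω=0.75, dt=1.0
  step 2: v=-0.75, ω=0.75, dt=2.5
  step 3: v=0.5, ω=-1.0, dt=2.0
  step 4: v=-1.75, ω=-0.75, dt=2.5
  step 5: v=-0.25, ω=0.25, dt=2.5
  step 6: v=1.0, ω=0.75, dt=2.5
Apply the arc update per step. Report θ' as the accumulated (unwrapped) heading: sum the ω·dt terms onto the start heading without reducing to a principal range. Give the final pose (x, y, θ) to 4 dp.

(-0.8483, 0.0075, 3.3444)

step 1: θ'=2.8444 (R=0.6667) → pose (-0.3821, 2.3041, 2.8444)
step 2: θ'=4.7194 (R=-1.0000) → pose (0.9107, 3.2673, 4.7194)
step 3: θ'=2.7194 (R=-0.5000) → pose (0.2058, 2.8077, 2.7194)
step 4: θ'=0.8444 (R=2.3333) → pose (0.9940, -0.8705, 0.8444)
step 5: θ'=1.4694 (R=-1.0000) → pose (0.7467, -1.4335, 1.4694)
step 6: θ'=3.3444 (R=1.3333) → pose (-0.8483, 0.0075, 3.3444)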